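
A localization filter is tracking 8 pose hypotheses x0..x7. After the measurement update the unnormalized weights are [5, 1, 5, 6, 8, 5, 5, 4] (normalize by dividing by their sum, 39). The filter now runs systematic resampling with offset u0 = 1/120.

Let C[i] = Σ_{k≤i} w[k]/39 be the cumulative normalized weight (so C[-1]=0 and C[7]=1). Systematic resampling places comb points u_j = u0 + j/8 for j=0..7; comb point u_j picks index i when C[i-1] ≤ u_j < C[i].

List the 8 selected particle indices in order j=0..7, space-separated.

C = [5/39, 2/13, 11/39, 17/39, 25/39, 10/13, 35/39, 1]
j=0: u_0=1/120 ∈ [0, 5/39) → index 0
j=1: u_1=2/15 ∈ [5/39, 2/13) → index 1
j=2: u_2=31/120 ∈ [2/13, 11/39) → index 2
j=3: u_3=23/60 ∈ [11/39, 17/39) → index 3
j=4: u_4=61/120 ∈ [17/39, 25/39) → index 4
j=5: u_5=19/30 ∈ [17/39, 25/39) → index 4
j=6: u_6=91/120 ∈ [25/39, 10/13) → index 5
j=7: u_7=53/60 ∈ [10/13, 35/39) → index 6

0 1 2 3 4 4 5 6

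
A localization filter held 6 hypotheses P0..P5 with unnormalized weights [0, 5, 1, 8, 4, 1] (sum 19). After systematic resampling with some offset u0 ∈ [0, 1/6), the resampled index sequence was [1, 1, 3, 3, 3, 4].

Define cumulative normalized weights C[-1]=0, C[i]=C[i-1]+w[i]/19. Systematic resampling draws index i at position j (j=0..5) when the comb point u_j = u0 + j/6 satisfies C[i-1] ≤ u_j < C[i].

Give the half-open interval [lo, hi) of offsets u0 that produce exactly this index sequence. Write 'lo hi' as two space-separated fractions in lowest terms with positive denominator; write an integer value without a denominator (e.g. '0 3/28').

C = [0, 5/19, 6/19, 14/19, 18/19, 1]
j=0 picked index 1: u0 ∈ [0, 5/19)
j=1 picked index 1: u0 ∈ [-1/6, 11/114)
j=2 picked index 3: u0 ∈ [-1/57, 23/57)
j=3 picked index 3: u0 ∈ [-7/38, 9/38)
j=4 picked index 3: u0 ∈ [-20/57, 4/57)
j=5 picked index 4: u0 ∈ [-11/114, 13/114)
intersection: [0, 4/57)

0 4/57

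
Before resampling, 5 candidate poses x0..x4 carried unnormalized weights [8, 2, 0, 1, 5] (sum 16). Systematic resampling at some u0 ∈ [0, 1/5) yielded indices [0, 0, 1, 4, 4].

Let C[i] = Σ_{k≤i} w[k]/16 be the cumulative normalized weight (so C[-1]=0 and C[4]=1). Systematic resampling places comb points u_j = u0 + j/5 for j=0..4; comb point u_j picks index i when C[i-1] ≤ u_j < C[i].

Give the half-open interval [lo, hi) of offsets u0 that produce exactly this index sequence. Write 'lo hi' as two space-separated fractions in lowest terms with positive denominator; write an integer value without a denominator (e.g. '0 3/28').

C = [1/2, 5/8, 5/8, 11/16, 1]
j=0 picked index 0: u0 ∈ [0, 1/2)
j=1 picked index 0: u0 ∈ [-1/5, 3/10)
j=2 picked index 1: u0 ∈ [1/10, 9/40)
j=3 picked index 4: u0 ∈ [7/80, 2/5)
j=4 picked index 4: u0 ∈ [-9/80, 1/5)
intersection: [1/10, 1/5)

1/10 1/5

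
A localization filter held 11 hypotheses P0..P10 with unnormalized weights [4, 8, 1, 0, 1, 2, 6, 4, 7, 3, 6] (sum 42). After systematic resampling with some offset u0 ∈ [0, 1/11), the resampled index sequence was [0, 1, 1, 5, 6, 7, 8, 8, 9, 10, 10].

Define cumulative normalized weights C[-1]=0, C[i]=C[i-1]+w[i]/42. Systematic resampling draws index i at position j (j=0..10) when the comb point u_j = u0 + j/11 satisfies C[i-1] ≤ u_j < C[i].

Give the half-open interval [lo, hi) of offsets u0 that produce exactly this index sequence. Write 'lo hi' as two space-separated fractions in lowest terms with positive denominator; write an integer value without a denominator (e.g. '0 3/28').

C = [2/21, 2/7, 13/42, 13/42, 1/3, 8/21, 11/21, 13/21, 11/14, 6/7, 1]
j=0 picked index 0: u0 ∈ [0, 2/21)
j=1 picked index 1: u0 ∈ [1/231, 15/77)
j=2 picked index 1: u0 ∈ [-20/231, 8/77)
j=3 picked index 5: u0 ∈ [2/33, 25/231)
j=4 picked index 6: u0 ∈ [4/231, 37/231)
j=5 picked index 7: u0 ∈ [16/231, 38/231)
j=6 picked index 8: u0 ∈ [17/231, 37/154)
j=7 picked index 8: u0 ∈ [-4/231, 23/154)
j=8 picked index 9: u0 ∈ [9/154, 10/77)
j=9 picked index 10: u0 ∈ [3/77, 2/11)
j=10 picked index 10: u0 ∈ [-4/77, 1/11)
intersection: [17/231, 1/11)

17/231 1/11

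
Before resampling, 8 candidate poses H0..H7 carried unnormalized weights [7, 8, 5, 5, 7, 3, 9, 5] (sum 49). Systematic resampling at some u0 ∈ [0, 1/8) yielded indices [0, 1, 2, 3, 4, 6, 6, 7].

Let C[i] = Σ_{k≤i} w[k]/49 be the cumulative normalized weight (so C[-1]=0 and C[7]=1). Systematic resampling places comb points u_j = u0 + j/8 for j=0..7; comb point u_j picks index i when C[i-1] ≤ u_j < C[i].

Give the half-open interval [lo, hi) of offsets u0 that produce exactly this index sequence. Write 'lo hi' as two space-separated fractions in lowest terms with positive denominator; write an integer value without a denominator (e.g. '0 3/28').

C = [1/7, 15/49, 20/49, 25/49, 32/49, 5/7, 44/49, 1]
j=0 picked index 0: u0 ∈ [0, 1/7)
j=1 picked index 1: u0 ∈ [1/56, 71/392)
j=2 picked index 2: u0 ∈ [11/196, 31/196)
j=3 picked index 3: u0 ∈ [13/392, 53/392)
j=4 picked index 4: u0 ∈ [1/98, 15/98)
j=5 picked index 6: u0 ∈ [5/56, 107/392)
j=6 picked index 6: u0 ∈ [-1/28, 29/196)
j=7 picked index 7: u0 ∈ [9/392, 1/8)
intersection: [5/56, 1/8)

5/56 1/8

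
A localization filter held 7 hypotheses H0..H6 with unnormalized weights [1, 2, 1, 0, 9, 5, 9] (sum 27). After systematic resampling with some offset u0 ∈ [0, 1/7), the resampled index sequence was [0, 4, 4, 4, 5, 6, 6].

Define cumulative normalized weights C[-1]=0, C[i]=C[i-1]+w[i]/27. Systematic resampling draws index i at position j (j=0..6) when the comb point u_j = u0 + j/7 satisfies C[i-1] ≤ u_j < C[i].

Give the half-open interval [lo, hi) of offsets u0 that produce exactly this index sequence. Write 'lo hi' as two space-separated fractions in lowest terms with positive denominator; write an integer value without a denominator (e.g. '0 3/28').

1/189 1/27

C = [1/27, 1/9, 4/27, 4/27, 13/27, 2/3, 1]
j=0 picked index 0: u0 ∈ [0, 1/27)
j=1 picked index 4: u0 ∈ [1/189, 64/189)
j=2 picked index 4: u0 ∈ [-26/189, 37/189)
j=3 picked index 4: u0 ∈ [-53/189, 10/189)
j=4 picked index 5: u0 ∈ [-17/189, 2/21)
j=5 picked index 6: u0 ∈ [-1/21, 2/7)
j=6 picked index 6: u0 ∈ [-4/21, 1/7)
intersection: [1/189, 1/27)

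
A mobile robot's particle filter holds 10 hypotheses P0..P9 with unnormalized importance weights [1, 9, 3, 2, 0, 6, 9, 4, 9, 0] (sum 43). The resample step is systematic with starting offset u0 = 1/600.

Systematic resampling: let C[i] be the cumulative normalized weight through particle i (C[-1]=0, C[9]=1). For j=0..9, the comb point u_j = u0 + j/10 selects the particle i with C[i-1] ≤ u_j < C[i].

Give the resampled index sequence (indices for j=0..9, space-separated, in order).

C = [1/43, 10/43, 13/43, 15/43, 15/43, 21/43, 30/43, 34/43, 1, 1]
j=0: u_0=1/600 ∈ [0, 1/43) → index 0
j=1: u_1=61/600 ∈ [1/43, 10/43) → index 1
j=2: u_2=121/600 ∈ [1/43, 10/43) → index 1
j=3: u_3=181/600 ∈ [10/43, 13/43) → index 2
j=4: u_4=241/600 ∈ [15/43, 21/43) → index 5
j=5: u_5=301/600 ∈ [21/43, 30/43) → index 6
j=6: u_6=361/600 ∈ [21/43, 30/43) → index 6
j=7: u_7=421/600 ∈ [30/43, 34/43) → index 7
j=8: u_8=481/600 ∈ [34/43, 1) → index 8
j=9: u_9=541/600 ∈ [34/43, 1) → index 8

0 1 1 2 5 6 6 7 8 8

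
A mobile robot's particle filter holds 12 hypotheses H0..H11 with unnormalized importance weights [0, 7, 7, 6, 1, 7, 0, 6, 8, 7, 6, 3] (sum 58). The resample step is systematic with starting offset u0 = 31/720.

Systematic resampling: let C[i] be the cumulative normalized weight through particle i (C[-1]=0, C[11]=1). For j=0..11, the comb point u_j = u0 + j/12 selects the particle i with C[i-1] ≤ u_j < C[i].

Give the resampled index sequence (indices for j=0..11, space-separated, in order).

1 2 2 3 5 5 7 8 8 9 10 11

C = [0, 7/58, 7/29, 10/29, 21/58, 14/29, 14/29, 17/29, 21/29, 49/58, 55/58, 1]
j=0: u_0=31/720 ∈ [0, 7/58) → index 1
j=1: u_1=91/720 ∈ [7/58, 7/29) → index 2
j=2: u_2=151/720 ∈ [7/58, 7/29) → index 2
j=3: u_3=211/720 ∈ [7/29, 10/29) → index 3
j=4: u_4=271/720 ∈ [21/58, 14/29) → index 5
j=5: u_5=331/720 ∈ [21/58, 14/29) → index 5
j=6: u_6=391/720 ∈ [14/29, 17/29) → index 7
j=7: u_7=451/720 ∈ [17/29, 21/29) → index 8
j=8: u_8=511/720 ∈ [17/29, 21/29) → index 8
j=9: u_9=571/720 ∈ [21/29, 49/58) → index 9
j=10: u_10=631/720 ∈ [49/58, 55/58) → index 10
j=11: u_11=691/720 ∈ [55/58, 1) → index 11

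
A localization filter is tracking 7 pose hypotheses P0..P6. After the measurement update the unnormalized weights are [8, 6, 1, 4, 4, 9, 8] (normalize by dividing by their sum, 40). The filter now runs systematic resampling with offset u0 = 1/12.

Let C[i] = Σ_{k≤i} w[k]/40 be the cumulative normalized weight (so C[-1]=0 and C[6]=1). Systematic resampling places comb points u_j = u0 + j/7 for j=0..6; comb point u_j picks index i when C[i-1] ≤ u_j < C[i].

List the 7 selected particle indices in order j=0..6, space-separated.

C = [1/5, 7/20, 3/8, 19/40, 23/40, 4/5, 1]
j=0: u_0=1/12 ∈ [0, 1/5) → index 0
j=1: u_1=19/84 ∈ [1/5, 7/20) → index 1
j=2: u_2=31/84 ∈ [7/20, 3/8) → index 2
j=3: u_3=43/84 ∈ [19/40, 23/40) → index 4
j=4: u_4=55/84 ∈ [23/40, 4/5) → index 5
j=5: u_5=67/84 ∈ [23/40, 4/5) → index 5
j=6: u_6=79/84 ∈ [4/5, 1) → index 6

0 1 2 4 5 5 6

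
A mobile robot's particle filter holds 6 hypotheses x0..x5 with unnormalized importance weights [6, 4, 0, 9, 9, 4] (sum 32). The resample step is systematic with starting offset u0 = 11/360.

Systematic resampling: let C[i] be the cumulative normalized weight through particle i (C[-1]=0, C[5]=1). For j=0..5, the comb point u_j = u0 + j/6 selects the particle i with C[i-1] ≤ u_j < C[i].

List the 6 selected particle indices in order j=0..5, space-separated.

C = [3/16, 5/16, 5/16, 19/32, 7/8, 1]
j=0: u_0=11/360 ∈ [0, 3/16) → index 0
j=1: u_1=71/360 ∈ [3/16, 5/16) → index 1
j=2: u_2=131/360 ∈ [5/16, 19/32) → index 3
j=3: u_3=191/360 ∈ [5/16, 19/32) → index 3
j=4: u_4=251/360 ∈ [19/32, 7/8) → index 4
j=5: u_5=311/360 ∈ [19/32, 7/8) → index 4

0 1 3 3 4 4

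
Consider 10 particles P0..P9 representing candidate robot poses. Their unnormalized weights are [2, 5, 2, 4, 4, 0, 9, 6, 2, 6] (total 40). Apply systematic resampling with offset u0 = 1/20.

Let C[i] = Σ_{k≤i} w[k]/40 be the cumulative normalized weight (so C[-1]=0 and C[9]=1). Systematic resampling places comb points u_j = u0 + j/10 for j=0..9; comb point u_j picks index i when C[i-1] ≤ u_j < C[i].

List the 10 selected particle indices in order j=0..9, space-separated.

C = [1/20, 7/40, 9/40, 13/40, 17/40, 17/40, 13/20, 4/5, 17/20, 1]
j=0: u_0=1/20 ∈ [1/20, 7/40) → index 1
j=1: u_1=3/20 ∈ [1/20, 7/40) → index 1
j=2: u_2=1/4 ∈ [9/40, 13/40) → index 3
j=3: u_3=7/20 ∈ [13/40, 17/40) → index 4
j=4: u_4=9/20 ∈ [17/40, 13/20) → index 6
j=5: u_5=11/20 ∈ [17/40, 13/20) → index 6
j=6: u_6=13/20 ∈ [13/20, 4/5) → index 7
j=7: u_7=3/4 ∈ [13/20, 4/5) → index 7
j=8: u_8=17/20 ∈ [17/20, 1) → index 9
j=9: u_9=19/20 ∈ [17/20, 1) → index 9

1 1 3 4 6 6 7 7 9 9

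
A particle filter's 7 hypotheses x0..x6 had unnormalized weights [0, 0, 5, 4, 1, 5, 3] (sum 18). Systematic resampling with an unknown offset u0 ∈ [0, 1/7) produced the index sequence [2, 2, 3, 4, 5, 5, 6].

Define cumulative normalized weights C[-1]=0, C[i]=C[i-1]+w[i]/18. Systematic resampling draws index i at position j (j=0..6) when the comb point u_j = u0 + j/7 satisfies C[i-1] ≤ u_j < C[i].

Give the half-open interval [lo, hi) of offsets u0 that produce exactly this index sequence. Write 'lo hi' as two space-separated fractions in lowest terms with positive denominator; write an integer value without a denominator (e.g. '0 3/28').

1/14 5/42

C = [0, 0, 5/18, 1/2, 5/9, 5/6, 1]
j=0 picked index 2: u0 ∈ [0, 5/18)
j=1 picked index 2: u0 ∈ [-1/7, 17/126)
j=2 picked index 3: u0 ∈ [-1/126, 3/14)
j=3 picked index 4: u0 ∈ [1/14, 8/63)
j=4 picked index 5: u0 ∈ [-1/63, 11/42)
j=5 picked index 5: u0 ∈ [-10/63, 5/42)
j=6 picked index 6: u0 ∈ [-1/42, 1/7)
intersection: [1/14, 5/42)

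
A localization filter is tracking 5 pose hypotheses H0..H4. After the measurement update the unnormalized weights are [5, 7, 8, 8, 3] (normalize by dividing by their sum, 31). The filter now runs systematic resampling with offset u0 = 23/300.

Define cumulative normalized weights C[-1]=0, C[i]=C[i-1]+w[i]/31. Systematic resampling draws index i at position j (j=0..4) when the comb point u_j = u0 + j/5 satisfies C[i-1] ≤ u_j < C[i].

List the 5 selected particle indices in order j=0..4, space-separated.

C = [5/31, 12/31, 20/31, 28/31, 1]
j=0: u_0=23/300 ∈ [0, 5/31) → index 0
j=1: u_1=83/300 ∈ [5/31, 12/31) → index 1
j=2: u_2=143/300 ∈ [12/31, 20/31) → index 2
j=3: u_3=203/300 ∈ [20/31, 28/31) → index 3
j=4: u_4=263/300 ∈ [20/31, 28/31) → index 3

0 1 2 3 3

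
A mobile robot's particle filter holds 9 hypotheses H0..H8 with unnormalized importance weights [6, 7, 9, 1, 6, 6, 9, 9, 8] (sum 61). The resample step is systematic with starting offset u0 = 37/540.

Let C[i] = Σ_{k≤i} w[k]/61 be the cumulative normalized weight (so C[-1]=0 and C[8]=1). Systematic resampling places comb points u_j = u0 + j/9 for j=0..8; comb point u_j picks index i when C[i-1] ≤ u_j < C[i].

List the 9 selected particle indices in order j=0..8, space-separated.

0 1 2 4 5 6 7 7 8

C = [6/61, 13/61, 22/61, 23/61, 29/61, 35/61, 44/61, 53/61, 1]
j=0: u_0=37/540 ∈ [0, 6/61) → index 0
j=1: u_1=97/540 ∈ [6/61, 13/61) → index 1
j=2: u_2=157/540 ∈ [13/61, 22/61) → index 2
j=3: u_3=217/540 ∈ [23/61, 29/61) → index 4
j=4: u_4=277/540 ∈ [29/61, 35/61) → index 5
j=5: u_5=337/540 ∈ [35/61, 44/61) → index 6
j=6: u_6=397/540 ∈ [44/61, 53/61) → index 7
j=7: u_7=457/540 ∈ [44/61, 53/61) → index 7
j=8: u_8=517/540 ∈ [53/61, 1) → index 8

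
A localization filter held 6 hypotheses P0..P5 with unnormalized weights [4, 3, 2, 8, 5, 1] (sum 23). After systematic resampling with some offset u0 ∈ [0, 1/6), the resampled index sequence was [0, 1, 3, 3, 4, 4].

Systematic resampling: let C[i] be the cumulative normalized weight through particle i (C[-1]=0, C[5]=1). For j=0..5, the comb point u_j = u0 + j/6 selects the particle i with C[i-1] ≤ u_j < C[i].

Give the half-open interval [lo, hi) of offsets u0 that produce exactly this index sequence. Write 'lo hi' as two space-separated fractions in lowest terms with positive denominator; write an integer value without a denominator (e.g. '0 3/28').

5/69 17/138

C = [4/23, 7/23, 9/23, 17/23, 22/23, 1]
j=0 picked index 0: u0 ∈ [0, 4/23)
j=1 picked index 1: u0 ∈ [1/138, 19/138)
j=2 picked index 3: u0 ∈ [4/69, 28/69)
j=3 picked index 3: u0 ∈ [-5/46, 11/46)
j=4 picked index 4: u0 ∈ [5/69, 20/69)
j=5 picked index 4: u0 ∈ [-13/138, 17/138)
intersection: [5/69, 17/138)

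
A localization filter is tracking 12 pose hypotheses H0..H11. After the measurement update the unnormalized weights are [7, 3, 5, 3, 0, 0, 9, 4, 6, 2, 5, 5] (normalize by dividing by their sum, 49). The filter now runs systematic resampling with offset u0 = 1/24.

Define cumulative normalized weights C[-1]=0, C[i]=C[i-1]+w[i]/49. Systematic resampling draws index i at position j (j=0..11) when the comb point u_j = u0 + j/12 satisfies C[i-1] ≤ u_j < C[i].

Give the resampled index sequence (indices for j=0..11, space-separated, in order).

C = [1/7, 10/49, 15/49, 18/49, 18/49, 18/49, 27/49, 31/49, 37/49, 39/49, 44/49, 1]
j=0: u_0=1/24 ∈ [0, 1/7) → index 0
j=1: u_1=1/8 ∈ [0, 1/7) → index 0
j=2: u_2=5/24 ∈ [10/49, 15/49) → index 2
j=3: u_3=7/24 ∈ [10/49, 15/49) → index 2
j=4: u_4=3/8 ∈ [18/49, 27/49) → index 6
j=5: u_5=11/24 ∈ [18/49, 27/49) → index 6
j=6: u_6=13/24 ∈ [18/49, 27/49) → index 6
j=7: u_7=5/8 ∈ [27/49, 31/49) → index 7
j=8: u_8=17/24 ∈ [31/49, 37/49) → index 8
j=9: u_9=19/24 ∈ [37/49, 39/49) → index 9
j=10: u_10=7/8 ∈ [39/49, 44/49) → index 10
j=11: u_11=23/24 ∈ [44/49, 1) → index 11

0 0 2 2 6 6 6 7 8 9 10 11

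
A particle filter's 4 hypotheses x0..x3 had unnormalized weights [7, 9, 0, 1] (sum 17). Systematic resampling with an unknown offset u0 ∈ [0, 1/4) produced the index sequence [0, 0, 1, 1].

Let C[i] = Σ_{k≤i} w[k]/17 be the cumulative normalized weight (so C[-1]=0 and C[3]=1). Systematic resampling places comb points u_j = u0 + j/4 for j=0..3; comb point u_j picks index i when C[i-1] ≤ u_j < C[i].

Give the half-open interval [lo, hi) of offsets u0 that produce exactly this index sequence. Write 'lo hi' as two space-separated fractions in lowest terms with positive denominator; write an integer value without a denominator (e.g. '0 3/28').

C = [7/17, 16/17, 16/17, 1]
j=0 picked index 0: u0 ∈ [0, 7/17)
j=1 picked index 0: u0 ∈ [-1/4, 11/68)
j=2 picked index 1: u0 ∈ [-3/34, 15/34)
j=3 picked index 1: u0 ∈ [-23/68, 13/68)
intersection: [0, 11/68)

0 11/68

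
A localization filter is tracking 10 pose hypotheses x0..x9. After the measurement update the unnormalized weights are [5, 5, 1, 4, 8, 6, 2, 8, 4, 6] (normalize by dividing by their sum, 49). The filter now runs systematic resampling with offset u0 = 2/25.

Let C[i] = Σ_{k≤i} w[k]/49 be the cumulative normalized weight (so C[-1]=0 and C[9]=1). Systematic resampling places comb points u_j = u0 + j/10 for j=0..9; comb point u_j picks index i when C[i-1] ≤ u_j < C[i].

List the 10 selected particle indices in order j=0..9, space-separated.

C = [5/49, 10/49, 11/49, 15/49, 23/49, 29/49, 31/49, 39/49, 43/49, 1]
j=0: u_0=2/25 ∈ [0, 5/49) → index 0
j=1: u_1=9/50 ∈ [5/49, 10/49) → index 1
j=2: u_2=7/25 ∈ [11/49, 15/49) → index 3
j=3: u_3=19/50 ∈ [15/49, 23/49) → index 4
j=4: u_4=12/25 ∈ [23/49, 29/49) → index 5
j=5: u_5=29/50 ∈ [23/49, 29/49) → index 5
j=6: u_6=17/25 ∈ [31/49, 39/49) → index 7
j=7: u_7=39/50 ∈ [31/49, 39/49) → index 7
j=8: u_8=22/25 ∈ [43/49, 1) → index 9
j=9: u_9=49/50 ∈ [43/49, 1) → index 9

0 1 3 4 5 5 7 7 9 9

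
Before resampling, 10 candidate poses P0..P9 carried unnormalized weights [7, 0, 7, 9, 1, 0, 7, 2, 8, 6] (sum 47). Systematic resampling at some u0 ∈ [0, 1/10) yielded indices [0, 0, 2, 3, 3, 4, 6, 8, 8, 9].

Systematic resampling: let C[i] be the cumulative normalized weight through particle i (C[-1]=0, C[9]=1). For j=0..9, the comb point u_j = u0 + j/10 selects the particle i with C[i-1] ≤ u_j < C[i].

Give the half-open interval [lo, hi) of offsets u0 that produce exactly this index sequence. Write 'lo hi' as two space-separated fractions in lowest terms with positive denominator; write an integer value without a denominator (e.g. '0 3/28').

1/470 1/94

C = [7/47, 7/47, 14/47, 23/47, 24/47, 24/47, 31/47, 33/47, 41/47, 1]
j=0 picked index 0: u0 ∈ [0, 7/47)
j=1 picked index 0: u0 ∈ [-1/10, 23/470)
j=2 picked index 2: u0 ∈ [-12/235, 23/235)
j=3 picked index 3: u0 ∈ [-1/470, 89/470)
j=4 picked index 3: u0 ∈ [-24/235, 21/235)
j=5 picked index 4: u0 ∈ [-1/94, 1/94)
j=6 picked index 6: u0 ∈ [-21/235, 14/235)
j=7 picked index 8: u0 ∈ [1/470, 81/470)
j=8 picked index 8: u0 ∈ [-23/235, 17/235)
j=9 picked index 9: u0 ∈ [-13/470, 1/10)
intersection: [1/470, 1/94)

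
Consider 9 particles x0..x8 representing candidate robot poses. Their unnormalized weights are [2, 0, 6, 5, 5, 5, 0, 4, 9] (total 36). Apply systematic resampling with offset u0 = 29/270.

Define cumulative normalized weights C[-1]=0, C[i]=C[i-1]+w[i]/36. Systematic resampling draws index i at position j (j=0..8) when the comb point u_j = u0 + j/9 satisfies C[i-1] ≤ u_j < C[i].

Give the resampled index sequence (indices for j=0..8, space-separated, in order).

C = [1/18, 1/18, 2/9, 13/36, 1/2, 23/36, 23/36, 3/4, 1]
j=0: u_0=29/270 ∈ [1/18, 2/9) → index 2
j=1: u_1=59/270 ∈ [1/18, 2/9) → index 2
j=2: u_2=89/270 ∈ [2/9, 13/36) → index 3
j=3: u_3=119/270 ∈ [13/36, 1/2) → index 4
j=4: u_4=149/270 ∈ [1/2, 23/36) → index 5
j=5: u_5=179/270 ∈ [23/36, 3/4) → index 7
j=6: u_6=209/270 ∈ [3/4, 1) → index 8
j=7: u_7=239/270 ∈ [3/4, 1) → index 8
j=8: u_8=269/270 ∈ [3/4, 1) → index 8

2 2 3 4 5 7 8 8 8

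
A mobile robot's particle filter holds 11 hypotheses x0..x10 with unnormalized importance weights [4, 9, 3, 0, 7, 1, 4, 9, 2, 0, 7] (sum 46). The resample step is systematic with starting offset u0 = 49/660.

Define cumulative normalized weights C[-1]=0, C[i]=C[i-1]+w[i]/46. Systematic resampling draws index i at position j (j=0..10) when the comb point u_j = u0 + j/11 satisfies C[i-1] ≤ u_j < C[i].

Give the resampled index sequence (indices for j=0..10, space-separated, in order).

0 1 1 2 4 6 7 7 7 10 10

C = [2/23, 13/46, 8/23, 8/23, 1/2, 12/23, 14/23, 37/46, 39/46, 39/46, 1]
j=0: u_0=49/660 ∈ [0, 2/23) → index 0
j=1: u_1=109/660 ∈ [2/23, 13/46) → index 1
j=2: u_2=169/660 ∈ [2/23, 13/46) → index 1
j=3: u_3=229/660 ∈ [13/46, 8/23) → index 2
j=4: u_4=289/660 ∈ [8/23, 1/2) → index 4
j=5: u_5=349/660 ∈ [12/23, 14/23) → index 6
j=6: u_6=409/660 ∈ [14/23, 37/46) → index 7
j=7: u_7=469/660 ∈ [14/23, 37/46) → index 7
j=8: u_8=529/660 ∈ [14/23, 37/46) → index 7
j=9: u_9=589/660 ∈ [39/46, 1) → index 10
j=10: u_10=59/60 ∈ [39/46, 1) → index 10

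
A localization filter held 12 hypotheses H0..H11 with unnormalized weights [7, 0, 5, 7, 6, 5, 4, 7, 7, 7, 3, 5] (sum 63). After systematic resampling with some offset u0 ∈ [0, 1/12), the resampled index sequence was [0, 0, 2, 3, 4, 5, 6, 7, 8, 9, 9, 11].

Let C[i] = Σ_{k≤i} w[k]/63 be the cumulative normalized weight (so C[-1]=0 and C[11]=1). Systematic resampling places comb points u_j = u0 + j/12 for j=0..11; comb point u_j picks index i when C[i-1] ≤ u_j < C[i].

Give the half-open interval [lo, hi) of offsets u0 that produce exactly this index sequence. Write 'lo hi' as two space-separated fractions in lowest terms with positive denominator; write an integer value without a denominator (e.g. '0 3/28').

1/84 1/42

C = [1/9, 1/9, 4/21, 19/63, 25/63, 10/21, 34/63, 41/63, 16/21, 55/63, 58/63, 1]
j=0 picked index 0: u0 ∈ [0, 1/9)
j=1 picked index 0: u0 ∈ [-1/12, 1/36)
j=2 picked index 2: u0 ∈ [-1/18, 1/42)
j=3 picked index 3: u0 ∈ [-5/84, 13/252)
j=4 picked index 4: u0 ∈ [-2/63, 4/63)
j=5 picked index 5: u0 ∈ [-5/252, 5/84)
j=6 picked index 6: u0 ∈ [-1/42, 5/126)
j=7 picked index 7: u0 ∈ [-11/252, 17/252)
j=8 picked index 8: u0 ∈ [-1/63, 2/21)
j=9 picked index 9: u0 ∈ [1/84, 31/252)
j=10 picked index 9: u0 ∈ [-1/14, 5/126)
j=11 picked index 11: u0 ∈ [1/252, 1/12)
intersection: [1/84, 1/42)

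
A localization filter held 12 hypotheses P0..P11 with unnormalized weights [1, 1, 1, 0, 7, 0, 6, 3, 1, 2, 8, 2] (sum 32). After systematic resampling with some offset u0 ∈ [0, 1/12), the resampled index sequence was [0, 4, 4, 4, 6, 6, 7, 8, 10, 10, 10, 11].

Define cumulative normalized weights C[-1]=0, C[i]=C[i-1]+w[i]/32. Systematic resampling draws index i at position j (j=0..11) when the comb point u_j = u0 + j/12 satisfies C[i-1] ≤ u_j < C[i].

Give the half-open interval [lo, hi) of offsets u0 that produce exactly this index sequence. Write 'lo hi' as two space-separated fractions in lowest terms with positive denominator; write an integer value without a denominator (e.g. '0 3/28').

1/48 1/32

C = [1/32, 1/16, 3/32, 3/32, 5/16, 5/16, 1/2, 19/32, 5/8, 11/16, 15/16, 1]
j=0 picked index 0: u0 ∈ [0, 1/32)
j=1 picked index 4: u0 ∈ [1/96, 11/48)
j=2 picked index 4: u0 ∈ [-7/96, 7/48)
j=3 picked index 4: u0 ∈ [-5/32, 1/16)
j=4 picked index 6: u0 ∈ [-1/48, 1/6)
j=5 picked index 6: u0 ∈ [-5/48, 1/12)
j=6 picked index 7: u0 ∈ [0, 3/32)
j=7 picked index 8: u0 ∈ [1/96, 1/24)
j=8 picked index 10: u0 ∈ [1/48, 13/48)
j=9 picked index 10: u0 ∈ [-1/16, 3/16)
j=10 picked index 10: u0 ∈ [-7/48, 5/48)
j=11 picked index 11: u0 ∈ [1/48, 1/12)
intersection: [1/48, 1/32)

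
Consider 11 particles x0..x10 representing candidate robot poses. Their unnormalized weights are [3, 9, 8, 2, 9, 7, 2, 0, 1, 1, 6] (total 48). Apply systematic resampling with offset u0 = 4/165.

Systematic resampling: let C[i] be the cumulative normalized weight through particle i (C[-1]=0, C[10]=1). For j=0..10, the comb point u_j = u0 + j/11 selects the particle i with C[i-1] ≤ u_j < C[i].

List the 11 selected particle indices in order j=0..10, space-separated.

C = [1/16, 1/4, 5/12, 11/24, 31/48, 19/24, 5/6, 5/6, 41/48, 7/8, 1]
j=0: u_0=4/165 ∈ [0, 1/16) → index 0
j=1: u_1=19/165 ∈ [1/16, 1/4) → index 1
j=2: u_2=34/165 ∈ [1/16, 1/4) → index 1
j=3: u_3=49/165 ∈ [1/4, 5/12) → index 2
j=4: u_4=64/165 ∈ [1/4, 5/12) → index 2
j=5: u_5=79/165 ∈ [11/24, 31/48) → index 4
j=6: u_6=94/165 ∈ [11/24, 31/48) → index 4
j=7: u_7=109/165 ∈ [31/48, 19/24) → index 5
j=8: u_8=124/165 ∈ [31/48, 19/24) → index 5
j=9: u_9=139/165 ∈ [5/6, 41/48) → index 8
j=10: u_10=14/15 ∈ [7/8, 1) → index 10

0 1 1 2 2 4 4 5 5 8 10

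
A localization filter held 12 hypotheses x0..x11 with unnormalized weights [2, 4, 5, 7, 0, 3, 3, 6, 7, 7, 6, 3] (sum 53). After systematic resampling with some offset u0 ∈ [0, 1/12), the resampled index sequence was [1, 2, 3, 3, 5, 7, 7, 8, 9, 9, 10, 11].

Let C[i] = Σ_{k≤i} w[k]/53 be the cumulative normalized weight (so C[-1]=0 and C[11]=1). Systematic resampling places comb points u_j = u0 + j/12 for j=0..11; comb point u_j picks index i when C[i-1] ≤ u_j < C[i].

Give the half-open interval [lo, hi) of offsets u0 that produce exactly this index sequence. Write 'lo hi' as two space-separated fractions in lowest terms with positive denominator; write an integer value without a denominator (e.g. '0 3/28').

C = [2/53, 6/53, 11/53, 18/53, 18/53, 21/53, 24/53, 30/53, 37/53, 44/53, 50/53, 1]
j=0 picked index 1: u0 ∈ [2/53, 6/53)
j=1 picked index 2: u0 ∈ [19/636, 79/636)
j=2 picked index 3: u0 ∈ [13/318, 55/318)
j=3 picked index 3: u0 ∈ [-9/212, 19/212)
j=4 picked index 5: u0 ∈ [1/159, 10/159)
j=5 picked index 7: u0 ∈ [23/636, 95/636)
j=6 picked index 7: u0 ∈ [-5/106, 7/106)
j=7 picked index 8: u0 ∈ [-11/636, 73/636)
j=8 picked index 9: u0 ∈ [5/159, 26/159)
j=9 picked index 9: u0 ∈ [-11/212, 17/212)
j=10 picked index 10: u0 ∈ [-1/318, 35/318)
j=11 picked index 11: u0 ∈ [17/636, 1/12)
intersection: [13/318, 10/159)

13/318 10/159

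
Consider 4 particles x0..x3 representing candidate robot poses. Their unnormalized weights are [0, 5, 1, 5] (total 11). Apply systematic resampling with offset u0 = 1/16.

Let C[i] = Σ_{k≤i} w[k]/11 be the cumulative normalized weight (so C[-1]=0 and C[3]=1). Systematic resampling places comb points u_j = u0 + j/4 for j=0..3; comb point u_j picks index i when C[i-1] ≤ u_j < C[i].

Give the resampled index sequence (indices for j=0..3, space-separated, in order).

C = [0, 5/11, 6/11, 1]
j=0: u_0=1/16 ∈ [0, 5/11) → index 1
j=1: u_1=5/16 ∈ [0, 5/11) → index 1
j=2: u_2=9/16 ∈ [6/11, 1) → index 3
j=3: u_3=13/16 ∈ [6/11, 1) → index 3

1 1 3 3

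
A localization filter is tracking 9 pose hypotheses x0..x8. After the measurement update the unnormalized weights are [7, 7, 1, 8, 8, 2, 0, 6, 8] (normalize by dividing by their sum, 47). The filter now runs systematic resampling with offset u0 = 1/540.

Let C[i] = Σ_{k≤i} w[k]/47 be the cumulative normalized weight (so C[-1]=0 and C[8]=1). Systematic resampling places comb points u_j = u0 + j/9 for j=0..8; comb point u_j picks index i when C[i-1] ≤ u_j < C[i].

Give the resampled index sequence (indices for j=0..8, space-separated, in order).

0 0 1 3 3 4 5 7 8

C = [7/47, 14/47, 15/47, 23/47, 31/47, 33/47, 33/47, 39/47, 1]
j=0: u_0=1/540 ∈ [0, 7/47) → index 0
j=1: u_1=61/540 ∈ [0, 7/47) → index 0
j=2: u_2=121/540 ∈ [7/47, 14/47) → index 1
j=3: u_3=181/540 ∈ [15/47, 23/47) → index 3
j=4: u_4=241/540 ∈ [15/47, 23/47) → index 3
j=5: u_5=301/540 ∈ [23/47, 31/47) → index 4
j=6: u_6=361/540 ∈ [31/47, 33/47) → index 5
j=7: u_7=421/540 ∈ [33/47, 39/47) → index 7
j=8: u_8=481/540 ∈ [39/47, 1) → index 8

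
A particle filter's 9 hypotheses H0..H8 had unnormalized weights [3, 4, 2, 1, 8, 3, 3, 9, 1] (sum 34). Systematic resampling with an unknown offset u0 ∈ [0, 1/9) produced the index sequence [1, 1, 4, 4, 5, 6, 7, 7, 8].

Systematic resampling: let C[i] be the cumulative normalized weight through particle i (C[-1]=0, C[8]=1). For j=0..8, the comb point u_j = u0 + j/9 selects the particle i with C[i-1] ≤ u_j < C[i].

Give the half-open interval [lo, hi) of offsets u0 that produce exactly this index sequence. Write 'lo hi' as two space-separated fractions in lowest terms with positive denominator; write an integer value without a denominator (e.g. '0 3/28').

C = [3/34, 7/34, 9/34, 5/17, 9/17, 21/34, 12/17, 33/34, 1]
j=0 picked index 1: u0 ∈ [3/34, 7/34)
j=1 picked index 1: u0 ∈ [-7/306, 29/306)
j=2 picked index 4: u0 ∈ [11/153, 47/153)
j=3 picked index 4: u0 ∈ [-2/51, 10/51)
j=4 picked index 5: u0 ∈ [13/153, 53/306)
j=5 picked index 6: u0 ∈ [19/306, 23/153)
j=6 picked index 7: u0 ∈ [2/51, 31/102)
j=7 picked index 7: u0 ∈ [-11/153, 59/306)
j=8 picked index 8: u0 ∈ [25/306, 1/9)
intersection: [3/34, 29/306)

3/34 29/306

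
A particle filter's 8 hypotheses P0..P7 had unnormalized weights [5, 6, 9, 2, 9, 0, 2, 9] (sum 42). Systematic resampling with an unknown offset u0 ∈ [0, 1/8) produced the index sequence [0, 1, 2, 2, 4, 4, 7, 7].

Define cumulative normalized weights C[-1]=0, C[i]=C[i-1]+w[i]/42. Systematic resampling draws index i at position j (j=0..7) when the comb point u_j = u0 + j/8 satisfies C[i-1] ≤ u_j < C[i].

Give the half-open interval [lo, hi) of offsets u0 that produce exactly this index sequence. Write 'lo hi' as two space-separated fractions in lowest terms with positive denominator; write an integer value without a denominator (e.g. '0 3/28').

C = [5/42, 11/42, 10/21, 11/21, 31/42, 31/42, 11/14, 1]
j=0 picked index 0: u0 ∈ [0, 5/42)
j=1 picked index 1: u0 ∈ [-1/168, 23/168)
j=2 picked index 2: u0 ∈ [1/84, 19/84)
j=3 picked index 2: u0 ∈ [-19/168, 17/168)
j=4 picked index 4: u0 ∈ [1/42, 5/21)
j=5 picked index 4: u0 ∈ [-17/168, 19/168)
j=6 picked index 7: u0 ∈ [1/28, 1/4)
j=7 picked index 7: u0 ∈ [-5/56, 1/8)
intersection: [1/28, 17/168)

1/28 17/168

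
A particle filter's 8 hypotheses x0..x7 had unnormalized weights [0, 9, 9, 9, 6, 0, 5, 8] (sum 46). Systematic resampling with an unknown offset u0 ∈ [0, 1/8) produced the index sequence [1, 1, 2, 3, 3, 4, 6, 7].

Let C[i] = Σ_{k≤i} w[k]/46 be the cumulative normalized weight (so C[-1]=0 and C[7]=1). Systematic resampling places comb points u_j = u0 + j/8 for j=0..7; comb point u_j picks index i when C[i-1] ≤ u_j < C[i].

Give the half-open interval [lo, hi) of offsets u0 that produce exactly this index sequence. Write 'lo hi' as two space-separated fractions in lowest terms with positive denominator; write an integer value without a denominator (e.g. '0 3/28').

3/184 13/184

C = [0, 9/46, 9/23, 27/46, 33/46, 33/46, 19/23, 1]
j=0 picked index 1: u0 ∈ [0, 9/46)
j=1 picked index 1: u0 ∈ [-1/8, 13/184)
j=2 picked index 2: u0 ∈ [-5/92, 13/92)
j=3 picked index 3: u0 ∈ [3/184, 39/184)
j=4 picked index 3: u0 ∈ [-5/46, 2/23)
j=5 picked index 4: u0 ∈ [-7/184, 17/184)
j=6 picked index 6: u0 ∈ [-3/92, 7/92)
j=7 picked index 7: u0 ∈ [-9/184, 1/8)
intersection: [3/184, 13/184)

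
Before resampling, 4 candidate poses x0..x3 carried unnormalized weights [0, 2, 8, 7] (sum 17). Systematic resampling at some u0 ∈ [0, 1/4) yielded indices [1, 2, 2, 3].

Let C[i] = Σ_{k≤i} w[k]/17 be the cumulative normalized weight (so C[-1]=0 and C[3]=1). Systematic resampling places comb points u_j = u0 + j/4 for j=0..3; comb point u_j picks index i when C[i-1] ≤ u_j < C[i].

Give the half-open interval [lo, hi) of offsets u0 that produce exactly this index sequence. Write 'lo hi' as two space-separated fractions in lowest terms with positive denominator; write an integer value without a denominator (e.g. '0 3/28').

C = [0, 2/17, 10/17, 1]
j=0 picked index 1: u0 ∈ [0, 2/17)
j=1 picked index 2: u0 ∈ [-9/68, 23/68)
j=2 picked index 2: u0 ∈ [-13/34, 3/34)
j=3 picked index 3: u0 ∈ [-11/68, 1/4)
intersection: [0, 3/34)

0 3/34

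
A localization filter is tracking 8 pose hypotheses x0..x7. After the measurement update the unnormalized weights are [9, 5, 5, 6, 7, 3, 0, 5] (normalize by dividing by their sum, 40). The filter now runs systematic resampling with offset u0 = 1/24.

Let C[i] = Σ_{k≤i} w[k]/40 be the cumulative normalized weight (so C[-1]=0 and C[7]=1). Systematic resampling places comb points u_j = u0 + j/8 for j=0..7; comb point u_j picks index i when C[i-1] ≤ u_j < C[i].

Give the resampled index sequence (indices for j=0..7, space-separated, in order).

C = [9/40, 7/20, 19/40, 5/8, 4/5, 7/8, 7/8, 1]
j=0: u_0=1/24 ∈ [0, 9/40) → index 0
j=1: u_1=1/6 ∈ [0, 9/40) → index 0
j=2: u_2=7/24 ∈ [9/40, 7/20) → index 1
j=3: u_3=5/12 ∈ [7/20, 19/40) → index 2
j=4: u_4=13/24 ∈ [19/40, 5/8) → index 3
j=5: u_5=2/3 ∈ [5/8, 4/5) → index 4
j=6: u_6=19/24 ∈ [5/8, 4/5) → index 4
j=7: u_7=11/12 ∈ [7/8, 1) → index 7

0 0 1 2 3 4 4 7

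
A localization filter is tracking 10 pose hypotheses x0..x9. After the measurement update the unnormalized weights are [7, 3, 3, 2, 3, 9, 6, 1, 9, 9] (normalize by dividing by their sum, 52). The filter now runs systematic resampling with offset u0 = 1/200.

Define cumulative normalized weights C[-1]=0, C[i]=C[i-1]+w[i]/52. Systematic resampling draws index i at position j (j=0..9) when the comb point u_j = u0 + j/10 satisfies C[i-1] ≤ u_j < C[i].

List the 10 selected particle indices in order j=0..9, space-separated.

C = [7/52, 5/26, 1/4, 15/52, 9/26, 27/52, 33/52, 17/26, 43/52, 1]
j=0: u_0=1/200 ∈ [0, 7/52) → index 0
j=1: u_1=21/200 ∈ [0, 7/52) → index 0
j=2: u_2=41/200 ∈ [5/26, 1/4) → index 2
j=3: u_3=61/200 ∈ [15/52, 9/26) → index 4
j=4: u_4=81/200 ∈ [9/26, 27/52) → index 5
j=5: u_5=101/200 ∈ [9/26, 27/52) → index 5
j=6: u_6=121/200 ∈ [27/52, 33/52) → index 6
j=7: u_7=141/200 ∈ [17/26, 43/52) → index 8
j=8: u_8=161/200 ∈ [17/26, 43/52) → index 8
j=9: u_9=181/200 ∈ [43/52, 1) → index 9

0 0 2 4 5 5 6 8 8 9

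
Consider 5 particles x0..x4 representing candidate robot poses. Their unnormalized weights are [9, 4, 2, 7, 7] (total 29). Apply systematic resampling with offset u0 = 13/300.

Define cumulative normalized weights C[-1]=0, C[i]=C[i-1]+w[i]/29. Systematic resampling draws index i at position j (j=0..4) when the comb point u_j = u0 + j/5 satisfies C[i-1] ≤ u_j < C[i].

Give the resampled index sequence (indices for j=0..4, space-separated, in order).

0 0 1 3 4

C = [9/29, 13/29, 15/29, 22/29, 1]
j=0: u_0=13/300 ∈ [0, 9/29) → index 0
j=1: u_1=73/300 ∈ [0, 9/29) → index 0
j=2: u_2=133/300 ∈ [9/29, 13/29) → index 1
j=3: u_3=193/300 ∈ [15/29, 22/29) → index 3
j=4: u_4=253/300 ∈ [22/29, 1) → index 4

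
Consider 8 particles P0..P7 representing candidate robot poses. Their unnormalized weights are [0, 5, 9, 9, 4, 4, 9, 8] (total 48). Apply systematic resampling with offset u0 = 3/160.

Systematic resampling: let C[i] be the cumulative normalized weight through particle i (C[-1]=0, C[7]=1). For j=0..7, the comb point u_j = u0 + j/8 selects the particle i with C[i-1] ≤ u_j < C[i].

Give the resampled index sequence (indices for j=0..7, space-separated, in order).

C = [0, 5/48, 7/24, 23/48, 9/16, 31/48, 5/6, 1]
j=0: u_0=3/160 ∈ [0, 5/48) → index 1
j=1: u_1=23/160 ∈ [5/48, 7/24) → index 2
j=2: u_2=43/160 ∈ [5/48, 7/24) → index 2
j=3: u_3=63/160 ∈ [7/24, 23/48) → index 3
j=4: u_4=83/160 ∈ [23/48, 9/16) → index 4
j=5: u_5=103/160 ∈ [9/16, 31/48) → index 5
j=6: u_6=123/160 ∈ [31/48, 5/6) → index 6
j=7: u_7=143/160 ∈ [5/6, 1) → index 7

1 2 2 3 4 5 6 7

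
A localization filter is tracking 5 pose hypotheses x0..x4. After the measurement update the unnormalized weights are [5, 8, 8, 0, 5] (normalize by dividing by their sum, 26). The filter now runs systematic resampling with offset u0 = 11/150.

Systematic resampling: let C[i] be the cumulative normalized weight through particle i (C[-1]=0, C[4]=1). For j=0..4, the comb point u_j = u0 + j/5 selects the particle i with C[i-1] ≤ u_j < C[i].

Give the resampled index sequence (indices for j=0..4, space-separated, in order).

C = [5/26, 1/2, 21/26, 21/26, 1]
j=0: u_0=11/150 ∈ [0, 5/26) → index 0
j=1: u_1=41/150 ∈ [5/26, 1/2) → index 1
j=2: u_2=71/150 ∈ [5/26, 1/2) → index 1
j=3: u_3=101/150 ∈ [1/2, 21/26) → index 2
j=4: u_4=131/150 ∈ [21/26, 1) → index 4

0 1 1 2 4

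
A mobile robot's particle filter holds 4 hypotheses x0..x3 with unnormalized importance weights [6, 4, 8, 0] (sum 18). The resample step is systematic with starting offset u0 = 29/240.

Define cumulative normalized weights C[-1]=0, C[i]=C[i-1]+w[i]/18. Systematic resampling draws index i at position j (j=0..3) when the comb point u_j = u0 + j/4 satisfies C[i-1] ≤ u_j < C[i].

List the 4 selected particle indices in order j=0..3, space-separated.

0 1 2 2

C = [1/3, 5/9, 1, 1]
j=0: u_0=29/240 ∈ [0, 1/3) → index 0
j=1: u_1=89/240 ∈ [1/3, 5/9) → index 1
j=2: u_2=149/240 ∈ [5/9, 1) → index 2
j=3: u_3=209/240 ∈ [5/9, 1) → index 2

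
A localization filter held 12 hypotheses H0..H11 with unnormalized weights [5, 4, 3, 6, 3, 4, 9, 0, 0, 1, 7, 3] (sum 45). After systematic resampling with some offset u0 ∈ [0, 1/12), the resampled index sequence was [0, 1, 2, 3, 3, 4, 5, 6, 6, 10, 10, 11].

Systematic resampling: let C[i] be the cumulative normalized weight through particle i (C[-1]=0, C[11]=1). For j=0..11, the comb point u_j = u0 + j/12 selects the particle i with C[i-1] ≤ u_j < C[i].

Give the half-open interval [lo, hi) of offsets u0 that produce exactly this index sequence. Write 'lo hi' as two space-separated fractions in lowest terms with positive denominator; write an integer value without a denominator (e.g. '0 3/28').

C = [1/9, 1/5, 4/15, 2/5, 7/15, 5/9, 34/45, 34/45, 34/45, 7/9, 14/15, 1]
j=0 picked index 0: u0 ∈ [0, 1/9)
j=1 picked index 1: u0 ∈ [1/36, 7/60)
j=2 picked index 2: u0 ∈ [1/30, 1/10)
j=3 picked index 3: u0 ∈ [1/60, 3/20)
j=4 picked index 3: u0 ∈ [-1/15, 1/15)
j=5 picked index 4: u0 ∈ [-1/60, 1/20)
j=6 picked index 5: u0 ∈ [-1/30, 1/18)
j=7 picked index 6: u0 ∈ [-1/36, 31/180)
j=8 picked index 6: u0 ∈ [-1/9, 4/45)
j=9 picked index 10: u0 ∈ [1/36, 11/60)
j=10 picked index 10: u0 ∈ [-1/18, 1/10)
j=11 picked index 11: u0 ∈ [1/60, 1/12)
intersection: [1/30, 1/20)

1/30 1/20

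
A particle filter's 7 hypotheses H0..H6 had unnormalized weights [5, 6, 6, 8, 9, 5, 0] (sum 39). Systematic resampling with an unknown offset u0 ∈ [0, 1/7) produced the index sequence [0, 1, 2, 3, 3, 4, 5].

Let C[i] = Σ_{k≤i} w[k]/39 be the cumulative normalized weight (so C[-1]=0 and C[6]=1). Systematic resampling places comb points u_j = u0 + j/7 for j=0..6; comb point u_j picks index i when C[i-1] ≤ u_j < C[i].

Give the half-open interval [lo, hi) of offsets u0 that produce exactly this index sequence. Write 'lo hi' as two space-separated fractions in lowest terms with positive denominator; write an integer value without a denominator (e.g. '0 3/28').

4/273 19/273

C = [5/39, 11/39, 17/39, 25/39, 34/39, 1, 1]
j=0 picked index 0: u0 ∈ [0, 5/39)
j=1 picked index 1: u0 ∈ [-4/273, 38/273)
j=2 picked index 2: u0 ∈ [-1/273, 41/273)
j=3 picked index 3: u0 ∈ [2/273, 58/273)
j=4 picked index 3: u0 ∈ [-37/273, 19/273)
j=5 picked index 4: u0 ∈ [-20/273, 43/273)
j=6 picked index 5: u0 ∈ [4/273, 1/7)
intersection: [4/273, 19/273)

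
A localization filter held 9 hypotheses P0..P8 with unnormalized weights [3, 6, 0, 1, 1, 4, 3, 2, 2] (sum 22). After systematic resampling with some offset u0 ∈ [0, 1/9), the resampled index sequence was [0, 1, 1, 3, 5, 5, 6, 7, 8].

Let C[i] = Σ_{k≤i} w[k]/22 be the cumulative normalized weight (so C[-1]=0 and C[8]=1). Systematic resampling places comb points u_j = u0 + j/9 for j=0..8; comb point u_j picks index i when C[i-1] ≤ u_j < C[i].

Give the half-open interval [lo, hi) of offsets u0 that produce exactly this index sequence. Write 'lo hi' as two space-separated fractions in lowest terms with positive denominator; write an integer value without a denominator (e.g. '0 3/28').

5/66 1/9

C = [3/22, 9/22, 9/22, 5/11, 1/2, 15/22, 9/11, 10/11, 1]
j=0 picked index 0: u0 ∈ [0, 3/22)
j=1 picked index 1: u0 ∈ [5/198, 59/198)
j=2 picked index 1: u0 ∈ [-17/198, 37/198)
j=3 picked index 3: u0 ∈ [5/66, 4/33)
j=4 picked index 5: u0 ∈ [1/18, 47/198)
j=5 picked index 5: u0 ∈ [-1/18, 25/198)
j=6 picked index 6: u0 ∈ [1/66, 5/33)
j=7 picked index 7: u0 ∈ [4/99, 13/99)
j=8 picked index 8: u0 ∈ [2/99, 1/9)
intersection: [5/66, 1/9)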